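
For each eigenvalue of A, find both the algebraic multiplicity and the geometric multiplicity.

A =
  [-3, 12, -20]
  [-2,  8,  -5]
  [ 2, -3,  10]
λ = 5: alg = 3, geom = 2

Step 1 — factor the characteristic polynomial to read off the algebraic multiplicities:
  χ_A(x) = (x - 5)^3

Step 2 — compute geometric multiplicities via the rank-nullity identity g(λ) = n − rank(A − λI):
  rank(A − (5)·I) = 1, so dim ker(A − (5)·I) = n − 1 = 2

Summary:
  λ = 5: algebraic multiplicity = 3, geometric multiplicity = 2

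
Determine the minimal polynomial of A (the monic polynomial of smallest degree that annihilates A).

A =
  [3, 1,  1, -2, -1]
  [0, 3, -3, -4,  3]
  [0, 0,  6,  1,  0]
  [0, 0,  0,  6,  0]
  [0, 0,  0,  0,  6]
x^4 - 18*x^3 + 117*x^2 - 324*x + 324

The characteristic polynomial is χ_A(x) = (x - 6)^3*(x - 3)^2, so the eigenvalues are known. The minimal polynomial is
  m_A(x) = Π_λ (x − λ)^{k_λ}
where k_λ is the size of the *largest* Jordan block for λ (equivalently, the smallest k with (A − λI)^k v = 0 for every generalised eigenvector v of λ).

  λ = 3: largest Jordan block has size 2, contributing (x − 3)^2
  λ = 6: largest Jordan block has size 2, contributing (x − 6)^2

So m_A(x) = (x - 6)^2*(x - 3)^2 = x^4 - 18*x^3 + 117*x^2 - 324*x + 324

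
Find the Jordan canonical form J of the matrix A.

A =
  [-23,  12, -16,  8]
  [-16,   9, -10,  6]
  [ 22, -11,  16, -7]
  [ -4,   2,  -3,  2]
J_3(1) ⊕ J_1(1)

The characteristic polynomial is
  det(x·I − A) = x^4 - 4*x^3 + 6*x^2 - 4*x + 1 = (x - 1)^4

Eigenvalues and multiplicities (the geometric multiplicity of λ is n − rank(A − λI), which equals the number of Jordan blocks for λ):
  λ = 1: algebraic multiplicity = 4, geometric multiplicity = 2

Determining the block sizes for each eigenvalue:
  λ = 1: with am = 4 and gm = 2, the partition is not yet determined (e.g. several partitions of 4 into 2 parts exist). Let N = A − (1)·I. Computing rank(N^1) = 2, rank(N^2) = 1, rank(N^3) = 0; the number of blocks of size ≥ j is rank(N^{j−1}) − rank(N^j), giving [2, 1, 1]. So we have 1 block(s) of size 3, 1 block(s) of size 1 → block sizes [3, 1]

Assembling the blocks gives a Jordan form
J =
  [1, 1, 0, 0]
  [0, 1, 1, 0]
  [0, 0, 1, 0]
  [0, 0, 0, 1]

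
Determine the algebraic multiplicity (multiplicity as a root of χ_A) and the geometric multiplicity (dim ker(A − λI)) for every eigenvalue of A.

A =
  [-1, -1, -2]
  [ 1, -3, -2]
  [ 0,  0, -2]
λ = -2: alg = 3, geom = 2

Step 1 — factor the characteristic polynomial to read off the algebraic multiplicities:
  χ_A(x) = (x + 2)^3

Step 2 — compute geometric multiplicities via the rank-nullity identity g(λ) = n − rank(A − λI):
  rank(A − (-2)·I) = 1, so dim ker(A − (-2)·I) = n − 1 = 2

Summary:
  λ = -2: algebraic multiplicity = 3, geometric multiplicity = 2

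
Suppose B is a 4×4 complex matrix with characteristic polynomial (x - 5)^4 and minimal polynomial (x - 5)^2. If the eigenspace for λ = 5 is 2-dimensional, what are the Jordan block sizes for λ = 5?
Block sizes for λ = 5: [2, 2]

Step 1 — from the characteristic polynomial, algebraic multiplicity of λ = 5 is 4. From dim ker(B − (5)·I) = 2, there are exactly 2 Jordan blocks for λ = 5.
Step 2 — from the minimal polynomial, the factor (x − 5)^2 tells us the largest block for λ = 5 has size 2.
Step 3 — with total size 4, 2 blocks, and largest block 2, the block sizes (in nonincreasing order) are [2, 2].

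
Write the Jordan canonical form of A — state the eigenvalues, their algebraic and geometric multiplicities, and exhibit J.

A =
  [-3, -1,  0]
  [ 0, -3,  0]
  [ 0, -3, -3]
J_2(-3) ⊕ J_1(-3)

The characteristic polynomial is
  det(x·I − A) = x^3 + 9*x^2 + 27*x + 27 = (x + 3)^3

Eigenvalues and multiplicities (the geometric multiplicity of λ is n − rank(A − λI), which equals the number of Jordan blocks for λ):
  λ = -3: algebraic multiplicity = 3, geometric multiplicity = 2

Determining the block sizes for each eigenvalue:
  λ = -3: 2 blocks summing to 3 forces exactly one block of size 2 and the rest size 1 → block sizes [2, 1]

Assembling the blocks gives a Jordan form
J =
  [-3,  1,  0]
  [ 0, -3,  0]
  [ 0,  0, -3]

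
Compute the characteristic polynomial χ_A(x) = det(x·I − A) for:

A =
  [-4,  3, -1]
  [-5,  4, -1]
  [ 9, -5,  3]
x^3 - 3*x^2 + 3*x - 1

Expanding det(x·I − A) (e.g. by cofactor expansion or by noting that A is similar to its Jordan form J, which has the same characteristic polynomial as A) gives
  χ_A(x) = x^3 - 3*x^2 + 3*x - 1
which factors as (x - 1)^3. The eigenvalues (with algebraic multiplicities) are λ = 1 with multiplicity 3.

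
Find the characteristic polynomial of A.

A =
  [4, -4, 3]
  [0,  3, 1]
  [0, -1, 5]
x^3 - 12*x^2 + 48*x - 64

Expanding det(x·I − A) (e.g. by cofactor expansion or by noting that A is similar to its Jordan form J, which has the same characteristic polynomial as A) gives
  χ_A(x) = x^3 - 12*x^2 + 48*x - 64
which factors as (x - 4)^3. The eigenvalues (with algebraic multiplicities) are λ = 4 with multiplicity 3.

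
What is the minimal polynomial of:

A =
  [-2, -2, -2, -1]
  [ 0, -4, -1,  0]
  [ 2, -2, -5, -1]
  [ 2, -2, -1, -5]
x^3 + 12*x^2 + 48*x + 64

The characteristic polynomial is χ_A(x) = (x + 4)^4, so the eigenvalues are known. The minimal polynomial is
  m_A(x) = Π_λ (x − λ)^{k_λ}
where k_λ is the size of the *largest* Jordan block for λ (equivalently, the smallest k with (A − λI)^k v = 0 for every generalised eigenvector v of λ).

  λ = -4: largest Jordan block has size 3, contributing (x + 4)^3

So m_A(x) = (x + 4)^3 = x^3 + 12*x^2 + 48*x + 64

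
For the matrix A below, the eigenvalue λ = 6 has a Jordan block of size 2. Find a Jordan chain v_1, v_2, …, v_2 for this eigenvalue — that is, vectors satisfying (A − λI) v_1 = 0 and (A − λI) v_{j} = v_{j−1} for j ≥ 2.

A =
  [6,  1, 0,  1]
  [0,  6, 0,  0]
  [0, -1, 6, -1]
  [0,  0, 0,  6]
A Jordan chain for λ = 6 of length 2:
v_1 = (1, 0, -1, 0)ᵀ
v_2 = (0, 1, 0, 0)ᵀ

Let N = A − (6)·I. We want v_2 with N^2 v_2 = 0 but N^1 v_2 ≠ 0; then v_{j-1} := N · v_j for j = 2, …, 2.

Pick v_2 = (0, 1, 0, 0)ᵀ.
Then v_1 = N · v_2 = (1, 0, -1, 0)ᵀ.

Sanity check: (A − (6)·I) v_1 = (0, 0, 0, 0)ᵀ = 0. ✓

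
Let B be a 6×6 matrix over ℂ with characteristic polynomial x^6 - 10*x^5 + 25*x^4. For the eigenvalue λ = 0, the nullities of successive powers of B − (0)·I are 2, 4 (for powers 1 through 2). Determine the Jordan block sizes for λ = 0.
Block sizes for λ = 0: [2, 2]

From the dimensions of kernels of powers, the number of Jordan blocks of size at least j is d_j − d_{j−1} where d_j = dim ker(N^j) (with d_0 = 0). Computing the differences gives [2, 2].
The number of blocks of size exactly k is (#blocks of size ≥ k) − (#blocks of size ≥ k + 1), so the partition is: 2 block(s) of size 2.
In nonincreasing order the block sizes are [2, 2].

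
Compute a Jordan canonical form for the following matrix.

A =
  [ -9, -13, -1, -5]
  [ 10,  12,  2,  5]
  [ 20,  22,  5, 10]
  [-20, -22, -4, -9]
J_1(-4) ⊕ J_2(1) ⊕ J_1(1)

The characteristic polynomial is
  det(x·I − A) = x^4 + x^3 - 9*x^2 + 11*x - 4 = (x - 1)^3*(x + 4)

Eigenvalues and multiplicities (the geometric multiplicity of λ is n − rank(A − λI), which equals the number of Jordan blocks for λ):
  λ = -4: algebraic multiplicity = 1, geometric multiplicity = 1
  λ = 1: algebraic multiplicity = 3, geometric multiplicity = 2

Determining the block sizes for each eigenvalue:
  λ = -4: one block (gm = 1), so the single block has size am = 1 → block sizes [1]
  λ = 1: 2 blocks summing to 3 forces exactly one block of size 2 and the rest size 1 → block sizes [2, 1]

Assembling the blocks gives a Jordan form
J =
  [-4, 0, 0, 0]
  [ 0, 1, 1, 0]
  [ 0, 0, 1, 0]
  [ 0, 0, 0, 1]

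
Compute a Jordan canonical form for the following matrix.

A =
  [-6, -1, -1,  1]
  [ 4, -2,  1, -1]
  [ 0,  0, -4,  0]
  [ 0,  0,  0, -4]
J_3(-4) ⊕ J_1(-4)

The characteristic polynomial is
  det(x·I − A) = x^4 + 16*x^3 + 96*x^2 + 256*x + 256 = (x + 4)^4

Eigenvalues and multiplicities (the geometric multiplicity of λ is n − rank(A − λI), which equals the number of Jordan blocks for λ):
  λ = -4: algebraic multiplicity = 4, geometric multiplicity = 2

Determining the block sizes for each eigenvalue:
  λ = -4: with am = 4 and gm = 2, the partition is not yet determined (e.g. several partitions of 4 into 2 parts exist). Let N = A − (-4)·I. Computing rank(N^1) = 2, rank(N^2) = 1, rank(N^3) = 0; the number of blocks of size ≥ j is rank(N^{j−1}) − rank(N^j), giving [2, 1, 1]. So we have 1 block(s) of size 3, 1 block(s) of size 1 → block sizes [3, 1]

Assembling the blocks gives a Jordan form
J =
  [-4,  1,  0,  0]
  [ 0, -4,  1,  0]
  [ 0,  0, -4,  0]
  [ 0,  0,  0, -4]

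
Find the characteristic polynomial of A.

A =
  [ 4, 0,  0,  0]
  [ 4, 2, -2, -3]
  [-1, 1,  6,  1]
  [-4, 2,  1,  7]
x^4 - 19*x^3 + 135*x^2 - 425*x + 500

Expanding det(x·I − A) (e.g. by cofactor expansion or by noting that A is similar to its Jordan form J, which has the same characteristic polynomial as A) gives
  χ_A(x) = x^4 - 19*x^3 + 135*x^2 - 425*x + 500
which factors as (x - 5)^3*(x - 4). The eigenvalues (with algebraic multiplicities) are λ = 4 with multiplicity 1, λ = 5 with multiplicity 3.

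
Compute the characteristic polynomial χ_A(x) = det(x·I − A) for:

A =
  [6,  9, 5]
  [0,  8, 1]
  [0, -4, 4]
x^3 - 18*x^2 + 108*x - 216

Expanding det(x·I − A) (e.g. by cofactor expansion or by noting that A is similar to its Jordan form J, which has the same characteristic polynomial as A) gives
  χ_A(x) = x^3 - 18*x^2 + 108*x - 216
which factors as (x - 6)^3. The eigenvalues (with algebraic multiplicities) are λ = 6 with multiplicity 3.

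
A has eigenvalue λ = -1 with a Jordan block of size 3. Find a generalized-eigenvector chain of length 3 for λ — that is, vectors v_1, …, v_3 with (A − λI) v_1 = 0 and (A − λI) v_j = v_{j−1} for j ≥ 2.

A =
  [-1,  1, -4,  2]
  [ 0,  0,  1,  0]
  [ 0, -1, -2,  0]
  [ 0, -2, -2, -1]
A Jordan chain for λ = -1 of length 3:
v_1 = (1, 0, 0, 0)ᵀ
v_2 = (1, 1, -1, -2)ᵀ
v_3 = (0, 1, 0, 0)ᵀ

Let N = A − (-1)·I. We want v_3 with N^3 v_3 = 0 but N^2 v_3 ≠ 0; then v_{j-1} := N · v_j for j = 3, …, 2.

Pick v_3 = (0, 1, 0, 0)ᵀ.
Then v_2 = N · v_3 = (1, 1, -1, -2)ᵀ.
Then v_1 = N · v_2 = (1, 0, 0, 0)ᵀ.

Sanity check: (A − (-1)·I) v_1 = (0, 0, 0, 0)ᵀ = 0. ✓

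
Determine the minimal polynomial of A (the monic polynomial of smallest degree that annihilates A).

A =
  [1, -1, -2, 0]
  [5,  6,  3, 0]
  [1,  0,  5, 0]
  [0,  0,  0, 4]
x^3 - 12*x^2 + 48*x - 64

The characteristic polynomial is χ_A(x) = (x - 4)^4, so the eigenvalues are known. The minimal polynomial is
  m_A(x) = Π_λ (x − λ)^{k_λ}
where k_λ is the size of the *largest* Jordan block for λ (equivalently, the smallest k with (A − λI)^k v = 0 for every generalised eigenvector v of λ).

  λ = 4: largest Jordan block has size 3, contributing (x − 4)^3

So m_A(x) = (x - 4)^3 = x^3 - 12*x^2 + 48*x - 64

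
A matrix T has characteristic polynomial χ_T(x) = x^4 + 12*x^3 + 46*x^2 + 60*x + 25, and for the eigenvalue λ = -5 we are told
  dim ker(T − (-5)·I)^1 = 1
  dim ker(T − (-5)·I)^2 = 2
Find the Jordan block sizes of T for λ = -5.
Block sizes for λ = -5: [2]

From the dimensions of kernels of powers, the number of Jordan blocks of size at least j is d_j − d_{j−1} where d_j = dim ker(N^j) (with d_0 = 0). Computing the differences gives [1, 1].
The number of blocks of size exactly k is (#blocks of size ≥ k) − (#blocks of size ≥ k + 1), so the partition is: 1 block(s) of size 2.
In nonincreasing order the block sizes are [2].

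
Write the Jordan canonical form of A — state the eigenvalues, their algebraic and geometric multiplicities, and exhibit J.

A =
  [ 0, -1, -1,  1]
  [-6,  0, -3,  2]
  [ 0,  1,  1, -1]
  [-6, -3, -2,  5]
J_1(0) ⊕ J_3(2)

The characteristic polynomial is
  det(x·I − A) = x^4 - 6*x^3 + 12*x^2 - 8*x = x*(x - 2)^3

Eigenvalues and multiplicities (the geometric multiplicity of λ is n − rank(A − λI), which equals the number of Jordan blocks for λ):
  λ = 0: algebraic multiplicity = 1, geometric multiplicity = 1
  λ = 2: algebraic multiplicity = 3, geometric multiplicity = 1

Determining the block sizes for each eigenvalue:
  λ = 0: one block (gm = 1), so the single block has size am = 1 → block sizes [1]
  λ = 2: one block (gm = 1), so the single block has size am = 3 → block sizes [3]

Assembling the blocks gives a Jordan form
J =
  [0, 0, 0, 0]
  [0, 2, 1, 0]
  [0, 0, 2, 1]
  [0, 0, 0, 2]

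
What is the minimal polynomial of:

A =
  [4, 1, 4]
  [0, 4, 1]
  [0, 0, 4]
x^3 - 12*x^2 + 48*x - 64

The characteristic polynomial is χ_A(x) = (x - 4)^3, so the eigenvalues are known. The minimal polynomial is
  m_A(x) = Π_λ (x − λ)^{k_λ}
where k_λ is the size of the *largest* Jordan block for λ (equivalently, the smallest k with (A − λI)^k v = 0 for every generalised eigenvector v of λ).

  λ = 4: largest Jordan block has size 3, contributing (x − 4)^3

So m_A(x) = (x - 4)^3 = x^3 - 12*x^2 + 48*x - 64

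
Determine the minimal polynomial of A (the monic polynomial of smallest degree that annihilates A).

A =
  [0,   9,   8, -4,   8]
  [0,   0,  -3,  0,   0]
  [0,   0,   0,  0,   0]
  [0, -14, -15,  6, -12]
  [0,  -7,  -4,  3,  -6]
x^3

The characteristic polynomial is χ_A(x) = x^5, so the eigenvalues are known. The minimal polynomial is
  m_A(x) = Π_λ (x − λ)^{k_λ}
where k_λ is the size of the *largest* Jordan block for λ (equivalently, the smallest k with (A − λI)^k v = 0 for every generalised eigenvector v of λ).

  λ = 0: largest Jordan block has size 3, contributing (x − 0)^3

So m_A(x) = x^3 = x^3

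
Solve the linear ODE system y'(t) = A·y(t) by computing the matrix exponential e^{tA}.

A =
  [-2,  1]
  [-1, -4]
e^{tA} =
  [t*exp(-3*t) + exp(-3*t), t*exp(-3*t)]
  [-t*exp(-3*t), -t*exp(-3*t) + exp(-3*t)]

Strategy: write A = P · J · P⁻¹ where J is a Jordan canonical form, so e^{tA} = P · e^{tJ} · P⁻¹, and e^{tJ} can be computed block-by-block.

A has Jordan form
J =
  [-3,  1]
  [ 0, -3]
(up to reordering of blocks).

Per-block formulas:
  For a 2×2 Jordan block J_2(-3): exp(t · J_2(-3)) = e^(-3t)·(I + t·N), where N is the 2×2 nilpotent shift.

After assembling e^{tJ} and conjugating by P, we get:

e^{tA} =
  [t*exp(-3*t) + exp(-3*t), t*exp(-3*t)]
  [-t*exp(-3*t), -t*exp(-3*t) + exp(-3*t)]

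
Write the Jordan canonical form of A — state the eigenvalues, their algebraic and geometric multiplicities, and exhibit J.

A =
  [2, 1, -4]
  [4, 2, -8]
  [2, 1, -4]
J_2(0) ⊕ J_1(0)

The characteristic polynomial is
  det(x·I − A) = x^3

Eigenvalues and multiplicities (the geometric multiplicity of λ is n − rank(A − λI), which equals the number of Jordan blocks for λ):
  λ = 0: algebraic multiplicity = 3, geometric multiplicity = 2

Determining the block sizes for each eigenvalue:
  λ = 0: 2 blocks summing to 3 forces exactly one block of size 2 and the rest size 1 → block sizes [2, 1]

Assembling the blocks gives a Jordan form
J =
  [0, 1, 0]
  [0, 0, 0]
  [0, 0, 0]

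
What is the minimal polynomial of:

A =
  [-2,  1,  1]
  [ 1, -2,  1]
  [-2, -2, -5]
x^2 + 6*x + 9

The characteristic polynomial is χ_A(x) = (x + 3)^3, so the eigenvalues are known. The minimal polynomial is
  m_A(x) = Π_λ (x − λ)^{k_λ}
where k_λ is the size of the *largest* Jordan block for λ (equivalently, the smallest k with (A − λI)^k v = 0 for every generalised eigenvector v of λ).

  λ = -3: largest Jordan block has size 2, contributing (x + 3)^2

So m_A(x) = (x + 3)^2 = x^2 + 6*x + 9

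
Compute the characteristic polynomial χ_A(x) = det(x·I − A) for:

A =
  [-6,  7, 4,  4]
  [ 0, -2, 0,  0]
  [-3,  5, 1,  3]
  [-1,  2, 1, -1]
x^4 + 8*x^3 + 24*x^2 + 32*x + 16

Expanding det(x·I − A) (e.g. by cofactor expansion or by noting that A is similar to its Jordan form J, which has the same characteristic polynomial as A) gives
  χ_A(x) = x^4 + 8*x^3 + 24*x^2 + 32*x + 16
which factors as (x + 2)^4. The eigenvalues (with algebraic multiplicities) are λ = -2 with multiplicity 4.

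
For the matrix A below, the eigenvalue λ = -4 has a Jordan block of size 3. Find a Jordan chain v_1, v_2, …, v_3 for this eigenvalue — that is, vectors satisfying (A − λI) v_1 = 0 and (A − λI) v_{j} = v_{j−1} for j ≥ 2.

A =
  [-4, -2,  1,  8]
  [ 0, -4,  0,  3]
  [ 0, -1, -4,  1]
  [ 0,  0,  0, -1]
A Jordan chain for λ = -4 of length 3:
v_1 = (-1, 0, 0, 0)ᵀ
v_2 = (-2, 0, -1, 0)ᵀ
v_3 = (0, 1, 0, 0)ᵀ

Let N = A − (-4)·I. We want v_3 with N^3 v_3 = 0 but N^2 v_3 ≠ 0; then v_{j-1} := N · v_j for j = 3, …, 2.

Pick v_3 = (0, 1, 0, 0)ᵀ.
Then v_2 = N · v_3 = (-2, 0, -1, 0)ᵀ.
Then v_1 = N · v_2 = (-1, 0, 0, 0)ᵀ.

Sanity check: (A − (-4)·I) v_1 = (0, 0, 0, 0)ᵀ = 0. ✓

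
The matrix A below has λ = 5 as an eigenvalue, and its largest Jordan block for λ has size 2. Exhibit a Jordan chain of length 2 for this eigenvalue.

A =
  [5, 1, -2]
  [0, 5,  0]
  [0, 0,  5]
A Jordan chain for λ = 5 of length 2:
v_1 = (1, 0, 0)ᵀ
v_2 = (0, 1, 0)ᵀ

Let N = A − (5)·I. We want v_2 with N^2 v_2 = 0 but N^1 v_2 ≠ 0; then v_{j-1} := N · v_j for j = 2, …, 2.

Pick v_2 = (0, 1, 0)ᵀ.
Then v_1 = N · v_2 = (1, 0, 0)ᵀ.

Sanity check: (A − (5)·I) v_1 = (0, 0, 0)ᵀ = 0. ✓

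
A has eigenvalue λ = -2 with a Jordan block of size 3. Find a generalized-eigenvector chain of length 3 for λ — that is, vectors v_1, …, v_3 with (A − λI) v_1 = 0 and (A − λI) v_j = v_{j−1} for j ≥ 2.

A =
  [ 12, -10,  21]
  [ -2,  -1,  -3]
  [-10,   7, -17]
A Jordan chain for λ = -2 of length 3:
v_1 = (6, 0, -4)ᵀ
v_2 = (14, -2, -10)ᵀ
v_3 = (1, 0, 0)ᵀ

Let N = A − (-2)·I. We want v_3 with N^3 v_3 = 0 but N^2 v_3 ≠ 0; then v_{j-1} := N · v_j for j = 3, …, 2.

Pick v_3 = (1, 0, 0)ᵀ.
Then v_2 = N · v_3 = (14, -2, -10)ᵀ.
Then v_1 = N · v_2 = (6, 0, -4)ᵀ.

Sanity check: (A − (-2)·I) v_1 = (0, 0, 0)ᵀ = 0. ✓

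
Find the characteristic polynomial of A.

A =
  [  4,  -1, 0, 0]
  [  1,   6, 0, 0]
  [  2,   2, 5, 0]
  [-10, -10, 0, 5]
x^4 - 20*x^3 + 150*x^2 - 500*x + 625

Expanding det(x·I − A) (e.g. by cofactor expansion or by noting that A is similar to its Jordan form J, which has the same characteristic polynomial as A) gives
  χ_A(x) = x^4 - 20*x^3 + 150*x^2 - 500*x + 625
which factors as (x - 5)^4. The eigenvalues (with algebraic multiplicities) are λ = 5 with multiplicity 4.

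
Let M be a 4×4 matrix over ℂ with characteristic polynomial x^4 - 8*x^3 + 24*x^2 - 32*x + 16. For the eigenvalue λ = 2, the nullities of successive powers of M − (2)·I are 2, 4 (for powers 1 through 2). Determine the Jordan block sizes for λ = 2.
Block sizes for λ = 2: [2, 2]

From the dimensions of kernels of powers, the number of Jordan blocks of size at least j is d_j − d_{j−1} where d_j = dim ker(N^j) (with d_0 = 0). Computing the differences gives [2, 2].
The number of blocks of size exactly k is (#blocks of size ≥ k) − (#blocks of size ≥ k + 1), so the partition is: 2 block(s) of size 2.
In nonincreasing order the block sizes are [2, 2].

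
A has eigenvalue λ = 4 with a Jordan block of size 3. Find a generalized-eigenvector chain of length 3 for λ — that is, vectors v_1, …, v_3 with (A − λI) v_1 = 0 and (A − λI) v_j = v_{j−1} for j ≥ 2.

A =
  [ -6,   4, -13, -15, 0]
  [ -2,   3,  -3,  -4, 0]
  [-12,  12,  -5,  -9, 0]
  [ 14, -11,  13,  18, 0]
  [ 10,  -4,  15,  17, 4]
A Jordan chain for λ = 4 of length 3:
v_1 = (3, 3, 9, -9, 3)ᵀ
v_2 = (-6, -3, 0, 3, 6)ᵀ
v_3 = (1, 1, 0, 0, 0)ᵀ

Let N = A − (4)·I. We want v_3 with N^3 v_3 = 0 but N^2 v_3 ≠ 0; then v_{j-1} := N · v_j for j = 3, …, 2.

Pick v_3 = (1, 1, 0, 0, 0)ᵀ.
Then v_2 = N · v_3 = (-6, -3, 0, 3, 6)ᵀ.
Then v_1 = N · v_2 = (3, 3, 9, -9, 3)ᵀ.

Sanity check: (A − (4)·I) v_1 = (0, 0, 0, 0, 0)ᵀ = 0. ✓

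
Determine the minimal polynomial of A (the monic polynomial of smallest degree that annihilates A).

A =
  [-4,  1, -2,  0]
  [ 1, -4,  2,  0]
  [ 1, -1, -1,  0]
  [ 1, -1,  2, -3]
x^2 + 6*x + 9

The characteristic polynomial is χ_A(x) = (x + 3)^4, so the eigenvalues are known. The minimal polynomial is
  m_A(x) = Π_λ (x − λ)^{k_λ}
where k_λ is the size of the *largest* Jordan block for λ (equivalently, the smallest k with (A − λI)^k v = 0 for every generalised eigenvector v of λ).

  λ = -3: largest Jordan block has size 2, contributing (x + 3)^2

So m_A(x) = (x + 3)^2 = x^2 + 6*x + 9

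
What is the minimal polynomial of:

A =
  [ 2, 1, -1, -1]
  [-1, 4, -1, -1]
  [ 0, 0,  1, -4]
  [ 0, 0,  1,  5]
x^3 - 9*x^2 + 27*x - 27

The characteristic polynomial is χ_A(x) = (x - 3)^4, so the eigenvalues are known. The minimal polynomial is
  m_A(x) = Π_λ (x − λ)^{k_λ}
where k_λ is the size of the *largest* Jordan block for λ (equivalently, the smallest k with (A − λI)^k v = 0 for every generalised eigenvector v of λ).

  λ = 3: largest Jordan block has size 3, contributing (x − 3)^3

So m_A(x) = (x - 3)^3 = x^3 - 9*x^2 + 27*x - 27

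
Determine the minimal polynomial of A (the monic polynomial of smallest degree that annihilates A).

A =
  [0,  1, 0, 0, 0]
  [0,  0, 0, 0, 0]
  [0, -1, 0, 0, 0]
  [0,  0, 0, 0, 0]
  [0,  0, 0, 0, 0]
x^2

The characteristic polynomial is χ_A(x) = x^5, so the eigenvalues are known. The minimal polynomial is
  m_A(x) = Π_λ (x − λ)^{k_λ}
where k_λ is the size of the *largest* Jordan block for λ (equivalently, the smallest k with (A − λI)^k v = 0 for every generalised eigenvector v of λ).

  λ = 0: largest Jordan block has size 2, contributing (x − 0)^2

So m_A(x) = x^2 = x^2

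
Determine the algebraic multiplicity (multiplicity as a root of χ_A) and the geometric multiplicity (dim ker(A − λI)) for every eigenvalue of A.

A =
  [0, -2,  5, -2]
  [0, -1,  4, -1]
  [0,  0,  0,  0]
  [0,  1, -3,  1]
λ = 0: alg = 4, geom = 2

Step 1 — factor the characteristic polynomial to read off the algebraic multiplicities:
  χ_A(x) = x^4

Step 2 — compute geometric multiplicities via the rank-nullity identity g(λ) = n − rank(A − λI):
  rank(A − (0)·I) = 2, so dim ker(A − (0)·I) = n − 2 = 2

Summary:
  λ = 0: algebraic multiplicity = 4, geometric multiplicity = 2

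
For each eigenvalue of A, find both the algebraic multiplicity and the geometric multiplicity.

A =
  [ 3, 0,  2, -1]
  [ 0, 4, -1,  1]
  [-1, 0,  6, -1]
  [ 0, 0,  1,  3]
λ = 4: alg = 4, geom = 2

Step 1 — factor the characteristic polynomial to read off the algebraic multiplicities:
  χ_A(x) = (x - 4)^4

Step 2 — compute geometric multiplicities via the rank-nullity identity g(λ) = n − rank(A − λI):
  rank(A − (4)·I) = 2, so dim ker(A − (4)·I) = n − 2 = 2

Summary:
  λ = 4: algebraic multiplicity = 4, geometric multiplicity = 2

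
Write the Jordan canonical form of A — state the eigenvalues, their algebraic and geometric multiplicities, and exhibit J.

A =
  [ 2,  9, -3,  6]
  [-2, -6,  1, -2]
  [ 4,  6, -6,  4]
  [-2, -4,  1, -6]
J_3(-4) ⊕ J_1(-4)

The characteristic polynomial is
  det(x·I − A) = x^4 + 16*x^3 + 96*x^2 + 256*x + 256 = (x + 4)^4

Eigenvalues and multiplicities (the geometric multiplicity of λ is n − rank(A − λI), which equals the number of Jordan blocks for λ):
  λ = -4: algebraic multiplicity = 4, geometric multiplicity = 2

Determining the block sizes for each eigenvalue:
  λ = -4: with am = 4 and gm = 2, the partition is not yet determined (e.g. several partitions of 4 into 2 parts exist). Let N = A − (-4)·I. Computing rank(N^1) = 2, rank(N^2) = 1, rank(N^3) = 0; the number of blocks of size ≥ j is rank(N^{j−1}) − rank(N^j), giving [2, 1, 1]. So we have 1 block(s) of size 3, 1 block(s) of size 1 → block sizes [3, 1]

Assembling the blocks gives a Jordan form
J =
  [-4,  1,  0,  0]
  [ 0, -4,  1,  0]
  [ 0,  0, -4,  0]
  [ 0,  0,  0, -4]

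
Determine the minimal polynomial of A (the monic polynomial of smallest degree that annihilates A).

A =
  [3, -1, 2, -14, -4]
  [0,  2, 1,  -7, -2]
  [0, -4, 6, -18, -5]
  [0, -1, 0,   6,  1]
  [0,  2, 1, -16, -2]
x^3 - 9*x^2 + 27*x - 27

The characteristic polynomial is χ_A(x) = (x - 3)^5, so the eigenvalues are known. The minimal polynomial is
  m_A(x) = Π_λ (x − λ)^{k_λ}
where k_λ is the size of the *largest* Jordan block for λ (equivalently, the smallest k with (A − λI)^k v = 0 for every generalised eigenvector v of λ).

  λ = 3: largest Jordan block has size 3, contributing (x − 3)^3

So m_A(x) = (x - 3)^3 = x^3 - 9*x^2 + 27*x - 27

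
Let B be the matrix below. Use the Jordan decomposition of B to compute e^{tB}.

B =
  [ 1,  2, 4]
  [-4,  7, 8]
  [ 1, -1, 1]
e^{tB} =
  [-2*t*exp(3*t) + exp(3*t), 2*t*exp(3*t), 4*t*exp(3*t)]
  [-4*t*exp(3*t), 4*t*exp(3*t) + exp(3*t), 8*t*exp(3*t)]
  [t*exp(3*t), -t*exp(3*t), -2*t*exp(3*t) + exp(3*t)]

Strategy: write B = P · J · P⁻¹ where J is a Jordan canonical form, so e^{tB} = P · e^{tJ} · P⁻¹, and e^{tJ} can be computed block-by-block.

B has Jordan form
J =
  [3, 1, 0]
  [0, 3, 0]
  [0, 0, 3]
(up to reordering of blocks).

Per-block formulas:
  For a 2×2 Jordan block J_2(3): exp(t · J_2(3)) = e^(3t)·(I + t·N), where N is the 2×2 nilpotent shift.
  For a 1×1 block at λ = 3: exp(t · [3]) = [e^(3t)].

After assembling e^{tJ} and conjugating by P, we get:

e^{tB} =
  [-2*t*exp(3*t) + exp(3*t), 2*t*exp(3*t), 4*t*exp(3*t)]
  [-4*t*exp(3*t), 4*t*exp(3*t) + exp(3*t), 8*t*exp(3*t)]
  [t*exp(3*t), -t*exp(3*t), -2*t*exp(3*t) + exp(3*t)]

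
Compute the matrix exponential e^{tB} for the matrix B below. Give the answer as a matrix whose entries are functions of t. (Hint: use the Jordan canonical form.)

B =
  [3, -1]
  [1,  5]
e^{tB} =
  [-t*exp(4*t) + exp(4*t), -t*exp(4*t)]
  [t*exp(4*t), t*exp(4*t) + exp(4*t)]

Strategy: write B = P · J · P⁻¹ where J is a Jordan canonical form, so e^{tB} = P · e^{tJ} · P⁻¹, and e^{tJ} can be computed block-by-block.

B has Jordan form
J =
  [4, 1]
  [0, 4]
(up to reordering of blocks).

Per-block formulas:
  For a 2×2 Jordan block J_2(4): exp(t · J_2(4)) = e^(4t)·(I + t·N), where N is the 2×2 nilpotent shift.

After assembling e^{tJ} and conjugating by P, we get:

e^{tB} =
  [-t*exp(4*t) + exp(4*t), -t*exp(4*t)]
  [t*exp(4*t), t*exp(4*t) + exp(4*t)]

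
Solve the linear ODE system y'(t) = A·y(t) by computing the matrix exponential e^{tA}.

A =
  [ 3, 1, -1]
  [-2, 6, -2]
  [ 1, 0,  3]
e^{tA} =
  [-t^2*exp(4*t) - t*exp(4*t) + exp(4*t), t^2*exp(4*t)/2 + t*exp(4*t), -t*exp(4*t)]
  [-2*t^2*exp(4*t) - 2*t*exp(4*t), t^2*exp(4*t) + 2*t*exp(4*t) + exp(4*t), -2*t*exp(4*t)]
  [-t^2*exp(4*t) + t*exp(4*t), t^2*exp(4*t)/2, -t*exp(4*t) + exp(4*t)]

Strategy: write A = P · J · P⁻¹ where J is a Jordan canonical form, so e^{tA} = P · e^{tJ} · P⁻¹, and e^{tJ} can be computed block-by-block.

A has Jordan form
J =
  [4, 1, 0]
  [0, 4, 1]
  [0, 0, 4]
(up to reordering of blocks).

Per-block formulas:
  For a 3×3 Jordan block J_3(4): exp(t · J_3(4)) = e^(4t)·(I + t·N + (t^2/2)·N^2), where N is the 3×3 nilpotent shift.

After assembling e^{tJ} and conjugating by P, we get:

e^{tA} =
  [-t^2*exp(4*t) - t*exp(4*t) + exp(4*t), t^2*exp(4*t)/2 + t*exp(4*t), -t*exp(4*t)]
  [-2*t^2*exp(4*t) - 2*t*exp(4*t), t^2*exp(4*t) + 2*t*exp(4*t) + exp(4*t), -2*t*exp(4*t)]
  [-t^2*exp(4*t) + t*exp(4*t), t^2*exp(4*t)/2, -t*exp(4*t) + exp(4*t)]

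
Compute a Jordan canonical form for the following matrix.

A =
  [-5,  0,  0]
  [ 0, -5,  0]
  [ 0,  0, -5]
J_1(-5) ⊕ J_1(-5) ⊕ J_1(-5)

The characteristic polynomial is
  det(x·I − A) = x^3 + 15*x^2 + 75*x + 125 = (x + 5)^3

Eigenvalues and multiplicities (the geometric multiplicity of λ is n − rank(A − λI), which equals the number of Jordan blocks for λ):
  λ = -5: algebraic multiplicity = 3, geometric multiplicity = 3

Determining the block sizes for each eigenvalue:
  λ = -5: gm = am = 3, so every block has size 1 → block sizes [1, 1, 1]

Assembling the blocks gives a Jordan form
J =
  [-5,  0,  0]
  [ 0, -5,  0]
  [ 0,  0, -5]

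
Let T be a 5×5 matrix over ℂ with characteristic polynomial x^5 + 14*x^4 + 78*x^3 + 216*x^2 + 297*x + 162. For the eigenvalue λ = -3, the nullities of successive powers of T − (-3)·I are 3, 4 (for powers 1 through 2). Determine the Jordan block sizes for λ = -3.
Block sizes for λ = -3: [2, 1, 1]

From the dimensions of kernels of powers, the number of Jordan blocks of size at least j is d_j − d_{j−1} where d_j = dim ker(N^j) (with d_0 = 0). Computing the differences gives [3, 1].
The number of blocks of size exactly k is (#blocks of size ≥ k) − (#blocks of size ≥ k + 1), so the partition is: 2 block(s) of size 1, 1 block(s) of size 2.
In nonincreasing order the block sizes are [2, 1, 1].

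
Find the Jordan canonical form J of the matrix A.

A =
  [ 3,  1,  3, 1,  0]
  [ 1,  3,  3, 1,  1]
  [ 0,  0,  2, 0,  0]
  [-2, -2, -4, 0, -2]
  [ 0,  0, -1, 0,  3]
J_3(2) ⊕ J_1(2) ⊕ J_1(3)

The characteristic polynomial is
  det(x·I − A) = x^5 - 11*x^4 + 48*x^3 - 104*x^2 + 112*x - 48 = (x - 3)*(x - 2)^4

Eigenvalues and multiplicities (the geometric multiplicity of λ is n − rank(A − λI), which equals the number of Jordan blocks for λ):
  λ = 2: algebraic multiplicity = 4, geometric multiplicity = 2
  λ = 3: algebraic multiplicity = 1, geometric multiplicity = 1

Determining the block sizes for each eigenvalue:
  λ = 2: with am = 4 and gm = 2, the partition is not yet determined (e.g. several partitions of 4 into 2 parts exist). Let N = A − (2)·I. Computing rank(N^1) = 3, rank(N^2) = 2, rank(N^3) = 1; the number of blocks of size ≥ j is rank(N^{j−1}) − rank(N^j), giving [2, 1, 1]. So we have 1 block(s) of size 3, 1 block(s) of size 1 → block sizes [3, 1]
  λ = 3: one block (gm = 1), so the single block has size am = 1 → block sizes [1]

Assembling the blocks gives a Jordan form
J =
  [2, 1, 0, 0, 0]
  [0, 2, 1, 0, 0]
  [0, 0, 2, 0, 0]
  [0, 0, 0, 2, 0]
  [0, 0, 0, 0, 3]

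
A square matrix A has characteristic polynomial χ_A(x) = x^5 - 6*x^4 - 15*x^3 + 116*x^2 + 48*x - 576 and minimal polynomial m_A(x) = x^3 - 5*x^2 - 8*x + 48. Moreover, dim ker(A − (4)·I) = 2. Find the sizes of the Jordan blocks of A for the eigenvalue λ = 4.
Block sizes for λ = 4: [2, 1]

Step 1 — from the characteristic polynomial, algebraic multiplicity of λ = 4 is 3. From dim ker(A − (4)·I) = 2, there are exactly 2 Jordan blocks for λ = 4.
Step 2 — from the minimal polynomial, the factor (x − 4)^2 tells us the largest block for λ = 4 has size 2.
Step 3 — with total size 3, 2 blocks, and largest block 2, the block sizes (in nonincreasing order) are [2, 1].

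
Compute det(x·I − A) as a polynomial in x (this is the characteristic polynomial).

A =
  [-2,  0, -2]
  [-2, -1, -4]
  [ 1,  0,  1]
x^3 + 2*x^2 + x

Expanding det(x·I − A) (e.g. by cofactor expansion or by noting that A is similar to its Jordan form J, which has the same characteristic polynomial as A) gives
  χ_A(x) = x^3 + 2*x^2 + x
which factors as x*(x + 1)^2. The eigenvalues (with algebraic multiplicities) are λ = -1 with multiplicity 2, λ = 0 with multiplicity 1.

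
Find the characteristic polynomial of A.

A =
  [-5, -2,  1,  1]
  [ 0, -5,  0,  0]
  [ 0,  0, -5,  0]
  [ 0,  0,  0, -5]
x^4 + 20*x^3 + 150*x^2 + 500*x + 625

Expanding det(x·I − A) (e.g. by cofactor expansion or by noting that A is similar to its Jordan form J, which has the same characteristic polynomial as A) gives
  χ_A(x) = x^4 + 20*x^3 + 150*x^2 + 500*x + 625
which factors as (x + 5)^4. The eigenvalues (with algebraic multiplicities) are λ = -5 with multiplicity 4.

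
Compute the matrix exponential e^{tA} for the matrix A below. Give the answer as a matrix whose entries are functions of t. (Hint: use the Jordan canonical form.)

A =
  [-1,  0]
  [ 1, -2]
e^{tA} =
  [exp(-t), 0]
  [exp(-t) - exp(-2*t), exp(-2*t)]

Strategy: write A = P · J · P⁻¹ where J is a Jordan canonical form, so e^{tA} = P · e^{tJ} · P⁻¹, and e^{tJ} can be computed block-by-block.

A has Jordan form
J =
  [-2,  0]
  [ 0, -1]
(up to reordering of blocks).

Per-block formulas:
  For a 1×1 block at λ = -1: exp(t · [-1]) = [e^(-1t)].
  For a 1×1 block at λ = -2: exp(t · [-2]) = [e^(-2t)].

After assembling e^{tJ} and conjugating by P, we get:

e^{tA} =
  [exp(-t), 0]
  [exp(-t) - exp(-2*t), exp(-2*t)]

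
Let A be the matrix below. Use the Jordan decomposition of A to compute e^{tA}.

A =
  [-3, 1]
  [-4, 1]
e^{tA} =
  [-2*t*exp(-t) + exp(-t), t*exp(-t)]
  [-4*t*exp(-t), 2*t*exp(-t) + exp(-t)]

Strategy: write A = P · J · P⁻¹ where J is a Jordan canonical form, so e^{tA} = P · e^{tJ} · P⁻¹, and e^{tJ} can be computed block-by-block.

A has Jordan form
J =
  [-1,  1]
  [ 0, -1]
(up to reordering of blocks).

Per-block formulas:
  For a 2×2 Jordan block J_2(-1): exp(t · J_2(-1)) = e^(-1t)·(I + t·N), where N is the 2×2 nilpotent shift.

After assembling e^{tJ} and conjugating by P, we get:

e^{tA} =
  [-2*t*exp(-t) + exp(-t), t*exp(-t)]
  [-4*t*exp(-t), 2*t*exp(-t) + exp(-t)]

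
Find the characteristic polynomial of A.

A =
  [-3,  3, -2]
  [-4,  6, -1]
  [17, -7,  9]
x^3 - 12*x^2 + 48*x - 64

Expanding det(x·I − A) (e.g. by cofactor expansion or by noting that A is similar to its Jordan form J, which has the same characteristic polynomial as A) gives
  χ_A(x) = x^3 - 12*x^2 + 48*x - 64
which factors as (x - 4)^3. The eigenvalues (with algebraic multiplicities) are λ = 4 with multiplicity 3.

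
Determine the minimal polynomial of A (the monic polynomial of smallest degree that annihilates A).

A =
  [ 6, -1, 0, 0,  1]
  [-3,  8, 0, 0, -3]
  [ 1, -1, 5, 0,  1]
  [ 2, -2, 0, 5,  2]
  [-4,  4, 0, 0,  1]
x^2 - 10*x + 25

The characteristic polynomial is χ_A(x) = (x - 5)^5, so the eigenvalues are known. The minimal polynomial is
  m_A(x) = Π_λ (x − λ)^{k_λ}
where k_λ is the size of the *largest* Jordan block for λ (equivalently, the smallest k with (A − λI)^k v = 0 for every generalised eigenvector v of λ).

  λ = 5: largest Jordan block has size 2, contributing (x − 5)^2

So m_A(x) = (x - 5)^2 = x^2 - 10*x + 25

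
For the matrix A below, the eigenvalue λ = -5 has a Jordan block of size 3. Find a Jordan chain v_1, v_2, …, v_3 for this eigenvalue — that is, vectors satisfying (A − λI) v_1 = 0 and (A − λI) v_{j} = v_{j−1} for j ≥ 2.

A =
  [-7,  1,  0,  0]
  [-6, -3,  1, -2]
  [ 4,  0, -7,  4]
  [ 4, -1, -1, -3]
A Jordan chain for λ = -5 of length 3:
v_1 = (-2, -4, 0, 2)ᵀ
v_2 = (-2, -6, 4, 4)ᵀ
v_3 = (1, 0, 0, 0)ᵀ

Let N = A − (-5)·I. We want v_3 with N^3 v_3 = 0 but N^2 v_3 ≠ 0; then v_{j-1} := N · v_j for j = 3, …, 2.

Pick v_3 = (1, 0, 0, 0)ᵀ.
Then v_2 = N · v_3 = (-2, -6, 4, 4)ᵀ.
Then v_1 = N · v_2 = (-2, -4, 0, 2)ᵀ.

Sanity check: (A − (-5)·I) v_1 = (0, 0, 0, 0)ᵀ = 0. ✓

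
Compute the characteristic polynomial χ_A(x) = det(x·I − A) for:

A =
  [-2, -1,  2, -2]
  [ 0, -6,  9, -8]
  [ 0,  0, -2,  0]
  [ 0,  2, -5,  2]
x^4 + 8*x^3 + 24*x^2 + 32*x + 16

Expanding det(x·I − A) (e.g. by cofactor expansion or by noting that A is similar to its Jordan form J, which has the same characteristic polynomial as A) gives
  χ_A(x) = x^4 + 8*x^3 + 24*x^2 + 32*x + 16
which factors as (x + 2)^4. The eigenvalues (with algebraic multiplicities) are λ = -2 with multiplicity 4.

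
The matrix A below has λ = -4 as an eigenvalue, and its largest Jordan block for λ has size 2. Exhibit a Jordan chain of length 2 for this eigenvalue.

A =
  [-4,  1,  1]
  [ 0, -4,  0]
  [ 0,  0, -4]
A Jordan chain for λ = -4 of length 2:
v_1 = (1, 0, 0)ᵀ
v_2 = (0, 1, 0)ᵀ

Let N = A − (-4)·I. We want v_2 with N^2 v_2 = 0 but N^1 v_2 ≠ 0; then v_{j-1} := N · v_j for j = 2, …, 2.

Pick v_2 = (0, 1, 0)ᵀ.
Then v_1 = N · v_2 = (1, 0, 0)ᵀ.

Sanity check: (A − (-4)·I) v_1 = (0, 0, 0)ᵀ = 0. ✓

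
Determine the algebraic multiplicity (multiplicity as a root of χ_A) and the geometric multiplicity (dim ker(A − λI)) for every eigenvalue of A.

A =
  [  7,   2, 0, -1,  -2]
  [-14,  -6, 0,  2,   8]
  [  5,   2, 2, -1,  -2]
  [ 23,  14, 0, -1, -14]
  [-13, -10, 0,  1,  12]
λ = 2: alg = 4, geom = 3; λ = 6: alg = 1, geom = 1

Step 1 — factor the characteristic polynomial to read off the algebraic multiplicities:
  χ_A(x) = (x - 6)*(x - 2)^4

Step 2 — compute geometric multiplicities via the rank-nullity identity g(λ) = n − rank(A − λI):
  rank(A − (2)·I) = 2, so dim ker(A − (2)·I) = n − 2 = 3
  rank(A − (6)·I) = 4, so dim ker(A − (6)·I) = n − 4 = 1

Summary:
  λ = 2: algebraic multiplicity = 4, geometric multiplicity = 3
  λ = 6: algebraic multiplicity = 1, geometric multiplicity = 1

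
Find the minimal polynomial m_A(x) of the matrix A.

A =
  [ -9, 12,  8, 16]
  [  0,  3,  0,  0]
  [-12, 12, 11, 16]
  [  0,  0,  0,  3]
x^2 - 2*x - 3

The characteristic polynomial is χ_A(x) = (x - 3)^3*(x + 1), so the eigenvalues are known. The minimal polynomial is
  m_A(x) = Π_λ (x − λ)^{k_λ}
where k_λ is the size of the *largest* Jordan block for λ (equivalently, the smallest k with (A − λI)^k v = 0 for every generalised eigenvector v of λ).

  λ = -1: largest Jordan block has size 1, contributing (x + 1)
  λ = 3: largest Jordan block has size 1, contributing (x − 3)

So m_A(x) = (x - 3)*(x + 1) = x^2 - 2*x - 3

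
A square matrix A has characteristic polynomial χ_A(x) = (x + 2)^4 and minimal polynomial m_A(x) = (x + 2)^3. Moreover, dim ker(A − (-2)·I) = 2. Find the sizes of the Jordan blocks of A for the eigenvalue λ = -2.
Block sizes for λ = -2: [3, 1]

Step 1 — from the characteristic polynomial, algebraic multiplicity of λ = -2 is 4. From dim ker(A − (-2)·I) = 2, there are exactly 2 Jordan blocks for λ = -2.
Step 2 — from the minimal polynomial, the factor (x + 2)^3 tells us the largest block for λ = -2 has size 3.
Step 3 — with total size 4, 2 blocks, and largest block 3, the block sizes (in nonincreasing order) are [3, 1].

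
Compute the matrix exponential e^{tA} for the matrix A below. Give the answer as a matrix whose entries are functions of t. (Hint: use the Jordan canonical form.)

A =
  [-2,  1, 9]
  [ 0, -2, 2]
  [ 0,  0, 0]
e^{tA} =
  [exp(-2*t), t*exp(-2*t), -t*exp(-2*t) + 5 - 5*exp(-2*t)]
  [0, exp(-2*t), 1 - exp(-2*t)]
  [0, 0, 1]

Strategy: write A = P · J · P⁻¹ where J is a Jordan canonical form, so e^{tA} = P · e^{tJ} · P⁻¹, and e^{tJ} can be computed block-by-block.

A has Jordan form
J =
  [-2,  1, 0]
  [ 0, -2, 0]
  [ 0,  0, 0]
(up to reordering of blocks).

Per-block formulas:
  For a 1×1 block at λ = 0: exp(t · [0]) = [e^(0t)].
  For a 2×2 Jordan block J_2(-2): exp(t · J_2(-2)) = e^(-2t)·(I + t·N), where N is the 2×2 nilpotent shift.

After assembling e^{tJ} and conjugating by P, we get:

e^{tA} =
  [exp(-2*t), t*exp(-2*t), -t*exp(-2*t) + 5 - 5*exp(-2*t)]
  [0, exp(-2*t), 1 - exp(-2*t)]
  [0, 0, 1]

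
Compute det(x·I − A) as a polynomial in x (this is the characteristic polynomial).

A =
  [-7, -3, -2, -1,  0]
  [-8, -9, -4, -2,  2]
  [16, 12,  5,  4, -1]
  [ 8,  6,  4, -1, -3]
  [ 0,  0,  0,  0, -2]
x^5 + 14*x^4 + 78*x^3 + 216*x^2 + 297*x + 162

Expanding det(x·I − A) (e.g. by cofactor expansion or by noting that A is similar to its Jordan form J, which has the same characteristic polynomial as A) gives
  χ_A(x) = x^5 + 14*x^4 + 78*x^3 + 216*x^2 + 297*x + 162
which factors as (x + 2)*(x + 3)^4. The eigenvalues (with algebraic multiplicities) are λ = -3 with multiplicity 4, λ = -2 with multiplicity 1.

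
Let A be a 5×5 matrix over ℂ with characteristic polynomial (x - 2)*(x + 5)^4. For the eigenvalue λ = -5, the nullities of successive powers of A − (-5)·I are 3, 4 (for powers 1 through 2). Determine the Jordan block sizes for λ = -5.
Block sizes for λ = -5: [2, 1, 1]

From the dimensions of kernels of powers, the number of Jordan blocks of size at least j is d_j − d_{j−1} where d_j = dim ker(N^j) (with d_0 = 0). Computing the differences gives [3, 1].
The number of blocks of size exactly k is (#blocks of size ≥ k) − (#blocks of size ≥ k + 1), so the partition is: 2 block(s) of size 1, 1 block(s) of size 2.
In nonincreasing order the block sizes are [2, 1, 1].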